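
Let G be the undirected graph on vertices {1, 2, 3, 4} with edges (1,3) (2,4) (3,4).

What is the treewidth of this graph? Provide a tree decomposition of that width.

Each bag holds 2 vertices, so the decomposition has width 1, which upper-bounds the treewidth. Since G has at least one edge (e.g. 3–4), it is not an edgeless graph, so tw(G) ≥ 1. Hence tw(G) = 1 exactly.

Treewidth 1.
One optimal decomposition is:
Bags: B1 = {3, 4}  B2 = {2, 4}  B3 = {1, 3}
Tree: B1–B2, B1–B3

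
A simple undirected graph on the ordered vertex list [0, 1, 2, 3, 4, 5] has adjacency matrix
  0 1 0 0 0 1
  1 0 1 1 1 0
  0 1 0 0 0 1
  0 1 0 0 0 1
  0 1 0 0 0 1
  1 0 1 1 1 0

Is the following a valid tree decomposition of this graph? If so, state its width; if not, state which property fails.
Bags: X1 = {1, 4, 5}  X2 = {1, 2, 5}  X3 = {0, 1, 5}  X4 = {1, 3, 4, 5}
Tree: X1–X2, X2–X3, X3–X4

A tree decomposition must satisfy three properties: every vertex lies in some bag; for every edge, both endpoints lie together in some bag; and for every vertex, the bags containing it form a connected subtree. Here bags containing vertex 4 are not connected in the tree, so the decomposition is invalid.

No — bags containing vertex 4 are not connected in the tree.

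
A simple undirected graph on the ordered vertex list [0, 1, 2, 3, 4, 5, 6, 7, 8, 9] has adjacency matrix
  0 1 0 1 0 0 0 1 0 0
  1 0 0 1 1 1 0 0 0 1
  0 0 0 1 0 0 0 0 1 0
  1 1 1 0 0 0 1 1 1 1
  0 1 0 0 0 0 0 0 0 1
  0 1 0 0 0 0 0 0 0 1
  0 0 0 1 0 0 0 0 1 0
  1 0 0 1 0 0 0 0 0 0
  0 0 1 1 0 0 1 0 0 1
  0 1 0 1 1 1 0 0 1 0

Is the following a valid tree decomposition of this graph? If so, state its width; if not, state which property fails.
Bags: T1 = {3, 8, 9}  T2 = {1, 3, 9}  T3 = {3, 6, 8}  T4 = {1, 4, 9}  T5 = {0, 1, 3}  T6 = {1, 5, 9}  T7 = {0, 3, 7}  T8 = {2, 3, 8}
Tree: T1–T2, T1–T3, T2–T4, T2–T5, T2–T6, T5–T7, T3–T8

Yes; width 2.

Checking the three conditions: (i) the bags cover all of {0, 1, 2, 3, 4, 5, 6, 7, 8, 9}; (ii) for each edge, some bag contains both endpoints; (iii) the bags containing any fixed vertex form a subtree. All hold, so the decomposition is valid with width 3 − 1 = 2.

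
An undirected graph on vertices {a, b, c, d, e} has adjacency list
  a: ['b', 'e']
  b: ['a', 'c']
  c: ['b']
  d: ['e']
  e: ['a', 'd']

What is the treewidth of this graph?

1

A width-1 tree decomposition is:
Bags: B1 = {b, c}  B2 = {a, b}  B3 = {a, e}  B4 = {d, e}
Tree: B1–B2, B2–B3, B3–B4
Each bag holds 2 vertices, so the decomposition has width 1, which upper-bounds the treewidth. G has an edge, so its treewidth is at least 1. Combining the bounds, tw(G) = 1.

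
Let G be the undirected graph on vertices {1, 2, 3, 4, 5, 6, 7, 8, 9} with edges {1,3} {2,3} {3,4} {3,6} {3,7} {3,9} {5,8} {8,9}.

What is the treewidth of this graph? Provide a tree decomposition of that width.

Treewidth 1.
Bags: B1 = {3, 4}  B2 = {3, 9}  B3 = {8, 9}  B4 = {3, 6}  B5 = {3, 7}  B6 = {1, 3}  B7 = {5, 8}  B8 = {2, 3}
Tree: B1–B2, B2–B3, B2–B4, B2–B5, B2–B6, B3–B7, B4–B8

Each bag holds 2 vertices, so the decomposition has width 1, which upper-bounds the treewidth. Any graph with an edge has treewidth ≥ 1, and G has the edge 4–3. Therefore the treewidth is 1.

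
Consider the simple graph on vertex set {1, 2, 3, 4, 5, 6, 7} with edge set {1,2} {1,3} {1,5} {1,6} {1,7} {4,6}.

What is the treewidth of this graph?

A width-1 tree decomposition is:
Bags: B1 = {1, 2}  B2 = {1, 6}  B3 = {1, 7}  B4 = {1, 3}  B5 = {1, 5}  B6 = {4, 6}
Tree: B1–B2, B1–B3, B3–B4, B3–B5, B2–B6
The largest bag has 2 vertices, giving width 1; this decomposition certifies tw(G) ≤ 1. G has an edge, so its treewidth is at least 1. Hence tw(G) = 1 exactly.

1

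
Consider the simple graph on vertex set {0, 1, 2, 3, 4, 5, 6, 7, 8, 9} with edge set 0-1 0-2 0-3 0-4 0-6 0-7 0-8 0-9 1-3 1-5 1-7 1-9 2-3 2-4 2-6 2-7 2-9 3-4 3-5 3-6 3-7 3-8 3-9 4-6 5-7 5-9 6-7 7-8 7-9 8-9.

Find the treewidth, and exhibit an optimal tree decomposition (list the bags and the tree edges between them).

Treewidth 4.
One optimal decomposition is:
Bags: B1 = {0, 2, 3, 6, 7}  B2 = {0, 2, 3, 4, 6}  B3 = {0, 2, 3, 7, 9}  B4 = {0, 1, 3, 7, 9}  B5 = {0, 3, 7, 8, 9}  B6 = {1, 3, 5, 7, 9}
Tree: B1–B2, B1–B3, B3–B4, B3–B5, B4–B6

Each bag holds 5 vertices, so the decomposition has width 4, which upper-bounds the treewidth. For the lower bound, the 5 vertices {0, 2, 3, 4, 6} are pairwise adjacent, and any tree decomposition puts a clique entirely inside one bag — forcing width ≥ 4. Combining the bounds, tw(G) = 4.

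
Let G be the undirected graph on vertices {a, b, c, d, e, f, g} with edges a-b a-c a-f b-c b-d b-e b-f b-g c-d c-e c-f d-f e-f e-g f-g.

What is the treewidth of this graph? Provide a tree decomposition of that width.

Each bag holds 4 vertices, so the decomposition has width 3, which upper-bounds the treewidth. For the lower bound, the 4 vertices {b, e, f, g} are pairwise adjacent, and any tree decomposition puts a clique entirely inside one bag — forcing width ≥ 3. Hence tw(G) = 3 exactly.

Treewidth 3.
Bags: B1 = {b, c, d, f}  B2 = {b, c, e, f}  B3 = {b, e, f, g}  B4 = {a, b, c, f}
Tree: B1–B2, B2–B3, B1–B4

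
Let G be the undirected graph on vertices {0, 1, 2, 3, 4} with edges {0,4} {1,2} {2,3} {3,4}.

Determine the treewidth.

1

A width-1 tree decomposition is:
Bags: B1 = {1, 2}  B2 = {2, 3}  B3 = {3, 4}  B4 = {0, 4}
Tree: B1–B2, B2–B3, B3–B4
The largest bag has 2 vertices, giving width 1; this decomposition certifies tw(G) ≤ 1. Since G has at least one edge (e.g. 1–2), it is not an edgeless graph, so tw(G) ≥ 1. Combining the bounds, tw(G) = 1.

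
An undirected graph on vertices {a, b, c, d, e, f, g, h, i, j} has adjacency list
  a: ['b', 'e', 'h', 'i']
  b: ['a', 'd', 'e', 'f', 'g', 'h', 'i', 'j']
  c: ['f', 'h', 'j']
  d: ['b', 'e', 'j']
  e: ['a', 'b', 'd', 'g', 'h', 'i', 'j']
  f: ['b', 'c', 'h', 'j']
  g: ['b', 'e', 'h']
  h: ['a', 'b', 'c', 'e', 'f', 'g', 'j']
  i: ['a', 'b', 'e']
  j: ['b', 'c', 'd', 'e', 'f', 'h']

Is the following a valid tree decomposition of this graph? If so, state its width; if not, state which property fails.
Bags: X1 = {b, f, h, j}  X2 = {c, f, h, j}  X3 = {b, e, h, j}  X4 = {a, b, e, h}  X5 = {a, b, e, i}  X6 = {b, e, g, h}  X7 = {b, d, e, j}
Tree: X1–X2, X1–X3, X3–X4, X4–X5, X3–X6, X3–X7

Yes; width 3.

Checking the three conditions: (i) the bags cover all of {a, b, c, d, e, f, g, h, i, j}; (ii) for each edge, some bag contains both endpoints; (iii) the bags containing any fixed vertex form a subtree. All hold, so the decomposition is valid with width 4 − 1 = 3.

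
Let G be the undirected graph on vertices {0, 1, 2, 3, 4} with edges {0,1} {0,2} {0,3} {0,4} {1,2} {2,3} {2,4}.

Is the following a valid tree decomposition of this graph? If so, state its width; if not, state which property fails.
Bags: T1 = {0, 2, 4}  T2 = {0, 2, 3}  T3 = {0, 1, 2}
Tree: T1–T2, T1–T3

Every vertex of G appears in some bag (union = {0, 1, 2, 3, 4}); every edge is covered by a bag; and for each vertex v the set of bags containing v is connected in the bag tree. The decomposition is therefore valid. The largest bag has 3 vertices, so the width is 2.

Yes; width 2.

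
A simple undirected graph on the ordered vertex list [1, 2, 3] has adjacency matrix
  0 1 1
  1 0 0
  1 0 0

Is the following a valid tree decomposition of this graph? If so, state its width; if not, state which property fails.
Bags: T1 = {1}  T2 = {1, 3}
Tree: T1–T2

No — vertex 2 appears in no bag.

A tree decomposition must satisfy three properties: every vertex lies in some bag; for every edge, both endpoints lie together in some bag; and for every vertex, the bags containing it form a connected subtree. Here vertex 2 appears in no bag, so the decomposition is invalid.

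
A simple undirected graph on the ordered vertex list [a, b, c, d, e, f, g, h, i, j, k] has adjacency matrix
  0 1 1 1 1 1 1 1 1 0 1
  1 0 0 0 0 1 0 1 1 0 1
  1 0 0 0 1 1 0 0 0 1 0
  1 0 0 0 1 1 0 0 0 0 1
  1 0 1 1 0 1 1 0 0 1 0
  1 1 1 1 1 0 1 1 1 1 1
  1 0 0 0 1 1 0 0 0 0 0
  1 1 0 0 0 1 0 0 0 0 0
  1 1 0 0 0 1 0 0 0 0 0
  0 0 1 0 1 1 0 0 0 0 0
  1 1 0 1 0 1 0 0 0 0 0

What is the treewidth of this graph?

A width-3 tree decomposition is:
Bags: B1 = {a, c, e, f}  B2 = {a, d, e, f}  B3 = {a, e, f, g}  B4 = {a, d, f, k}  B5 = {a, b, f, k}  B6 = {a, b, f, i}  B7 = {a, b, f, h}  B8 = {c, e, f, j}
Tree: B1–B2, B2–B3, B2–B4, B4–B5, B5–B6, B6–B7, B1–B8
The largest bag has 4 vertices, giving width 3; this decomposition certifies tw(G) ≤ 3. On the other hand G contains the 4-clique {c, e, f, j}. A clique must lie in a single bag of any decomposition, so no decomposition can have width below 3. Combining the bounds, tw(G) = 3.

3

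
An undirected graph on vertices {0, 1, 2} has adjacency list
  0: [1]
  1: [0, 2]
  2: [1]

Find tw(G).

A width-1 tree decomposition is:
Bags: B1 = {0, 1}  B2 = {1, 2}
Tree: B1–B2
The largest bag has 2 vertices, giving width 1; this decomposition certifies tw(G) ≤ 1. Any graph with an edge has treewidth ≥ 1, and G has the edge 1–0. Hence tw(G) = 1 exactly.

1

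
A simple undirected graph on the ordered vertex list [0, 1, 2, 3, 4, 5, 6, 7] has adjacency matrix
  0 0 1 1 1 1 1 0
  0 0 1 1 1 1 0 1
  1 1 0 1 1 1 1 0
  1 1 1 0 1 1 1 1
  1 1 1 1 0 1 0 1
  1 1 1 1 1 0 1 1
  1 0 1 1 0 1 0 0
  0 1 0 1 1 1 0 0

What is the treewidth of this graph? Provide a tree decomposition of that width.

Treewidth 4.
One optimal decomposition is:
Bags: B1 = {1, 3, 4, 5, 7}  B2 = {1, 2, 3, 4, 5}  B3 = {0, 2, 3, 4, 5}  B4 = {0, 2, 3, 5, 6}
Tree: B1–B2, B2–B3, B3–B4

Every bag has size at most 5, so the width is 5 − 1 = 4 and tw(G) ≤ 4. For the lower bound, the 5 vertices {0, 2, 3, 4, 5} are pairwise adjacent, and any tree decomposition puts a clique entirely inside one bag — forcing width ≥ 4. Hence tw(G) = 4 exactly.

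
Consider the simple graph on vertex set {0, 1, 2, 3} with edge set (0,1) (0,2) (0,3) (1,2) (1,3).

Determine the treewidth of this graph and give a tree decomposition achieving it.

Treewidth 2.
Bags: B1 = {0, 1, 2}  B2 = {0, 1, 3}
Tree: B1–B2

Each bag holds 3 vertices, so the decomposition has width 2, which upper-bounds the treewidth. For the lower bound, the 3 vertices {0, 1, 2} are pairwise adjacent, and any tree decomposition puts a clique entirely inside one bag — forcing width ≥ 2. Hence tw(G) = 2 exactly.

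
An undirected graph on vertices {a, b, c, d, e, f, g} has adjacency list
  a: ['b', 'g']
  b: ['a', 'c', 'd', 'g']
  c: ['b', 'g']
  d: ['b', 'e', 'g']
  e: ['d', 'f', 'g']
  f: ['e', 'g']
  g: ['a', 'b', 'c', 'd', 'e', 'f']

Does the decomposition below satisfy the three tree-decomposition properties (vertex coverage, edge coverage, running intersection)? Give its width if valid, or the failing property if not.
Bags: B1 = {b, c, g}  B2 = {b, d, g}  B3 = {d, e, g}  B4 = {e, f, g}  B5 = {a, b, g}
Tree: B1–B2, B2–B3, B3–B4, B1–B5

Yes; width 2.

Checking the three conditions: (i) the bags cover all of {a, b, c, d, e, f, g}; (ii) for each edge, some bag contains both endpoints; (iii) the bags containing any fixed vertex form a subtree. All hold, so the decomposition is valid with width 3 − 1 = 2.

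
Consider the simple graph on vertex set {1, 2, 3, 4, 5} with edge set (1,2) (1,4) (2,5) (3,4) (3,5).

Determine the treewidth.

2

A width-2 tree decomposition is:
Bags: B1 = {1, 2, 4}  B2 = {2, 4, 5}  B3 = {3, 4, 5}
Tree: B1–B2, B2–B3
Each bag holds 3 vertices, so the decomposition has width 2, which upper-bounds the treewidth. Since 4–1–2–5–3–4 is a cycle in G, G is not acyclic. Forests are exactly the graphs of treewidth ≤ 1, so tw(G) ≥ 2. Hence tw(G) = 2 exactly.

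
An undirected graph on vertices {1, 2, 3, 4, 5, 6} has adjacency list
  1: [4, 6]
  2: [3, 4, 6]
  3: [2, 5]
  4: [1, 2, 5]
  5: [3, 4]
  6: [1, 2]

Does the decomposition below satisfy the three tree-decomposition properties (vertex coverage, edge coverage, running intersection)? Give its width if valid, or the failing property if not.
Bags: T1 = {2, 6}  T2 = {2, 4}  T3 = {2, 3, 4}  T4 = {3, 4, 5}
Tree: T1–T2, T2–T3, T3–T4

No — vertex 1 appears in no bag.

A tree decomposition must satisfy three properties: every vertex lies in some bag; for every edge, both endpoints lie together in some bag; and for every vertex, the bags containing it form a connected subtree. Here vertex 1 appears in no bag, so the decomposition is invalid.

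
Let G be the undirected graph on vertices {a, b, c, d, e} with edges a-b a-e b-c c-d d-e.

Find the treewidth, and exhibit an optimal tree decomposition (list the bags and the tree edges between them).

Each bag holds 3 vertices, so the decomposition has width 2, which upper-bounds the treewidth. The edges b–c–d–e–a–b form a cycle, so G is not a tree and its treewidth is at least 2. Combining the bounds, tw(G) = 2.

Treewidth 2.
One optimal decomposition is:
Bags: B1 = {b, c, d}  B2 = {b, d, e}  B3 = {a, b, e}
Tree: B1–B2, B2–B3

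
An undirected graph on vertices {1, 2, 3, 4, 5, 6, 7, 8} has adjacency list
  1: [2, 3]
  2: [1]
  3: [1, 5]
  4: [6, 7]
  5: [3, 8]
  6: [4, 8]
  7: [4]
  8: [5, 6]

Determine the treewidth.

A width-1 tree decomposition is:
Bags: B1 = {4, 7}  B2 = {4, 6}  B3 = {6, 8}  B4 = {5, 8}  B5 = {3, 5}  B6 = {1, 3}  B7 = {1, 2}
Tree: B1–B2, B2–B3, B3–B4, B4–B5, B5–B6, B6–B7
Every bag has size at most 2, so the width is 2 − 1 = 1 and tw(G) ≤ 1. Since G has at least one edge (e.g. 7–4), it is not an edgeless graph, so tw(G) ≥ 1. The upper and lower bounds meet at 1, so that is the treewidth.

1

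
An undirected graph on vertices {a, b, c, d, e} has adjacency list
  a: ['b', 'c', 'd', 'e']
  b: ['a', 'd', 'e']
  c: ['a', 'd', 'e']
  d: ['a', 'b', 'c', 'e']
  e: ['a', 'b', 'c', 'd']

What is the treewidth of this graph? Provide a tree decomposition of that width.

Treewidth 3.
Bags: B1 = {a, c, d, e}  B2 = {a, b, d, e}
Tree: B1–B2

The largest bag has 4 vertices, giving width 3; this decomposition certifies tw(G) ≤ 3. For the lower bound, the 4 vertices {a, c, d, e} are pairwise adjacent, and any tree decomposition puts a clique entirely inside one bag — forcing width ≥ 3. Hence tw(G) = 3 exactly.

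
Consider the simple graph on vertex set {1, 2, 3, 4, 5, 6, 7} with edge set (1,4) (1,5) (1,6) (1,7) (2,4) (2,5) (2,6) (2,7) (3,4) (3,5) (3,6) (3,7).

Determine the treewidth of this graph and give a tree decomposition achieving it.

Treewidth 3.
One such decomposition:
Bags: B1 = {1, 2, 3, 7}  B2 = {1, 2, 3, 4}  B3 = {1, 2, 3, 5}  B4 = {1, 2, 3, 6}
Tree: B1–B2, B2–B3, B3–B4

The largest bag has 4 vertices, giving width 3; this decomposition certifies tw(G) ≤ 3. For the lower bound: the 4 vertex sets {2,7}, {1,4}, {3}, {5} are disjoint, each induces a connected subgraph, and every pair is joined by at least one edge of G. Contracting each set to a single vertex therefore yields K_{4} as a minor, and since treewidth is minor-monotone, tw(G) ≥ tw(K_{4}) = 3. The upper and lower bounds meet at 3, so that is the treewidth.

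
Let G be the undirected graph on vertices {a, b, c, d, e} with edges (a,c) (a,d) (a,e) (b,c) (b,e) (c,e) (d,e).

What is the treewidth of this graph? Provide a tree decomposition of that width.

Every bag has size at most 3, so the width is 3 − 1 = 2 and tw(G) ≤ 2. For the lower bound, the 3 vertices {a, d, e} are pairwise adjacent, and any tree decomposition puts a clique entirely inside one bag — forcing width ≥ 2. Combining the bounds, tw(G) = 2.

Treewidth 2.
One optimal decomposition is:
Bags: B1 = {b, c, e}  B2 = {a, c, e}  B3 = {a, d, e}
Tree: B1–B2, B2–B3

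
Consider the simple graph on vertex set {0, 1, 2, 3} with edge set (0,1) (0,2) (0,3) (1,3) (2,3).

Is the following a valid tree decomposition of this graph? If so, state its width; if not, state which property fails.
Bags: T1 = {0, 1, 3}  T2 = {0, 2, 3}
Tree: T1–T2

Yes; width 2.

Every vertex of G appears in some bag (union = {0, 1, 2, 3}); every edge is covered by a bag; and for each vertex v the set of bags containing v is connected in the bag tree. The decomposition is therefore valid. The largest bag has 3 vertices, so the width is 2.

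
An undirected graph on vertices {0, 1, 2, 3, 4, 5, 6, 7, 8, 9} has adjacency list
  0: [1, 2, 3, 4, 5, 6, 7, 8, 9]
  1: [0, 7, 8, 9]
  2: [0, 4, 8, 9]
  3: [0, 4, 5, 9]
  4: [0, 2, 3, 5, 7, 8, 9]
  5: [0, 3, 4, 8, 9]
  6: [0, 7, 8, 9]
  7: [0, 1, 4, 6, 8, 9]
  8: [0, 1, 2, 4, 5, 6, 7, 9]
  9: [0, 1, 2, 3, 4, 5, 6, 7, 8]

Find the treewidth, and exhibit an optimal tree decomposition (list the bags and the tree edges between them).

Treewidth 4.
Bags: B1 = {0, 2, 4, 8, 9}  B2 = {0, 4, 7, 8, 9}  B3 = {0, 1, 7, 8, 9}  B4 = {0, 6, 7, 8, 9}  B5 = {0, 4, 5, 8, 9}  B6 = {0, 3, 4, 5, 9}
Tree: B1–B2, B2–B3, B2–B4, B1–B5, B5–B6

Each bag holds 5 vertices, so the decomposition has width 4, which upper-bounds the treewidth. On the other hand G contains the 5-clique {0, 1, 7, 8, 9}. A clique must lie in a single bag of any decomposition, so no decomposition can have width below 4. Therefore the treewidth is 4.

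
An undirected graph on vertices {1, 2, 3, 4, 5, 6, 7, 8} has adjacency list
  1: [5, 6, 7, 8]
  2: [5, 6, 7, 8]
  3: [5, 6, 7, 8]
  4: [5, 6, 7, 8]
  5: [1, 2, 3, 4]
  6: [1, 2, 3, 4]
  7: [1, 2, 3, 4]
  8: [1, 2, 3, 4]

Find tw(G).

4

A width-4 tree decomposition is:
Bags: B1 = {4, 5, 6, 7, 8}  B2 = {3, 5, 6, 7, 8}  B3 = {2, 5, 6, 7, 8}  B4 = {1, 5, 6, 7, 8}
Tree: B1–B2, B2–B3, B3–B4
The largest bag has 5 vertices, giving width 4; this decomposition certifies tw(G) ≤ 4. For the lower bound: the 5 vertex sets {4,8}, {3,5}, {2,6}, {7}, {1} are disjoint, each induces a connected subgraph, and every pair is joined by at least one edge of G. Contracting each set to a single vertex therefore yields K_{5} as a minor, and since treewidth is minor-monotone, tw(G) ≥ tw(K_{5}) = 4. Therefore the treewidth is 4.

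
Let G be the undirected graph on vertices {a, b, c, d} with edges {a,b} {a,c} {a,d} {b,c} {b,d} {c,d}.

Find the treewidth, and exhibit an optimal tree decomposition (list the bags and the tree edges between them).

Treewidth 3.
Bags: B1 = {a, b, c, d}
Tree: (single bag)

A single bag containing all 4 vertices is trivially a valid decomposition of width 3. For the lower bound, the 4 vertices {a, b, c, d} are pairwise adjacent, and any tree decomposition puts a clique entirely inside one bag — forcing width ≥ 3. Therefore the treewidth is 3.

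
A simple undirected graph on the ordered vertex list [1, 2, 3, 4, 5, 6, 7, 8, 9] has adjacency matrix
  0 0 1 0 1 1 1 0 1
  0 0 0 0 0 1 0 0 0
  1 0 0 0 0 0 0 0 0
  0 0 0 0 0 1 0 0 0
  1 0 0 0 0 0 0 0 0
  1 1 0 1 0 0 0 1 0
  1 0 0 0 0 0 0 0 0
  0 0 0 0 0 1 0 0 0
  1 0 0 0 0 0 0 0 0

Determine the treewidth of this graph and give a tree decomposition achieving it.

The largest bag has 2 vertices, giving width 1; this decomposition certifies tw(G) ≤ 1. Since G has at least one edge (e.g. 6–1), it is not an edgeless graph, so tw(G) ≥ 1. Hence tw(G) = 1 exactly.

Treewidth 1.
One optimal decomposition is:
Bags: B1 = {1, 6}  B2 = {1, 5}  B3 = {6, 8}  B4 = {1, 9}  B5 = {1, 7}  B6 = {1, 3}  B7 = {2, 6}  B8 = {4, 6}
Tree: B1–B2, B1–B3, B1–B4, B1–B5, B5–B6, B3–B7, B3–B8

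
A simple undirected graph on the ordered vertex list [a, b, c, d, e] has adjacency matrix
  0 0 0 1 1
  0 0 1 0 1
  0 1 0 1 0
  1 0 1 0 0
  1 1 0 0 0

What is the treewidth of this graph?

2

A width-2 tree decomposition is:
Bags: B1 = {b, c, e}  B2 = {c, d, e}  B3 = {a, d, e}
Tree: B1–B2, B2–B3
The largest bag has 3 vertices, giving width 2; this decomposition certifies tw(G) ≤ 2. The edges e–b–c–d–a–e form a cycle, so G is not a tree and its treewidth is at least 2. Combining the bounds, tw(G) = 2.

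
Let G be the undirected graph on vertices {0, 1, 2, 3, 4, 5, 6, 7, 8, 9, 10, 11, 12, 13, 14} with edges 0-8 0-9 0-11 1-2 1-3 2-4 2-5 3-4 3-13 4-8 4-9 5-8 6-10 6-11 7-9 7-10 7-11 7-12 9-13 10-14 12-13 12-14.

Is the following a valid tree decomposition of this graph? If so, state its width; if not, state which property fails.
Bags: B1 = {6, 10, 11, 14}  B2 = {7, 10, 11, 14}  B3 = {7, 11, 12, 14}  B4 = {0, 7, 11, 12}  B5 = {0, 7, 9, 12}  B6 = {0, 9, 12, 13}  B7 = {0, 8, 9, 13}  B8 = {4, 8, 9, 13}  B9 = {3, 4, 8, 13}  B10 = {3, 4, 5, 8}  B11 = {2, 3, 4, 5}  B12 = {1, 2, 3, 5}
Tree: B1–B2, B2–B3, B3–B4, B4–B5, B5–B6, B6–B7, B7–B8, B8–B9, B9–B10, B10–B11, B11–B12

Every vertex of G appears in some bag (union = {0, 1, 2, 3, 4, 5, 6, 7, 8, 9, 10, 11, 12, 13, 14}); every edge is covered by a bag; and for each vertex v the set of bags containing v is connected in the bag tree. The decomposition is therefore valid. The largest bag has 4 vertices, so the width is 3.

Yes; width 3.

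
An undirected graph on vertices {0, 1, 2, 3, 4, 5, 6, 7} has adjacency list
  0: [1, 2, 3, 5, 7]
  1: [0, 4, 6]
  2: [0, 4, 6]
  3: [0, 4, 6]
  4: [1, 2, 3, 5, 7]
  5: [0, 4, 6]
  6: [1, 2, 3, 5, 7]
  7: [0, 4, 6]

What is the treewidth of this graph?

A width-3 tree decomposition is:
Bags: B1 = {0, 1, 4, 6}  B2 = {0, 2, 4, 6}  B3 = {0, 4, 6, 7}  B4 = {0, 4, 5, 6}  B5 = {0, 3, 4, 6}
Tree: B1–B2, B2–B3, B3–B4, B4–B5
Each bag holds 4 vertices, so the decomposition has width 3, which upper-bounds the treewidth. For the lower bound: the 4 vertex sets {0,1}, {2,4}, {6}, {7} are disjoint, each induces a connected subgraph, and every pair is joined by at least one edge of G. Contracting each set to a single vertex therefore yields K_{4} as a minor, and since treewidth is minor-monotone, tw(G) ≥ tw(K_{4}) = 3. Therefore the treewidth is 3.

3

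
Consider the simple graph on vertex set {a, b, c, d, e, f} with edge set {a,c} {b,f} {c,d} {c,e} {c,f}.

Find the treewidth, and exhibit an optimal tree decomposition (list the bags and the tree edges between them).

Treewidth 1.
One such decomposition:
Bags: B1 = {c, d}  B2 = {a, c}  B3 = {c, f}  B4 = {c, e}  B5 = {b, f}
Tree: B1–B2, B2–B3, B2–B4, B3–B5

Each bag holds 2 vertices, so the decomposition has width 1, which upper-bounds the treewidth. Any graph with an edge has treewidth ≥ 1, and G has the edge d–c. Hence tw(G) = 1 exactly.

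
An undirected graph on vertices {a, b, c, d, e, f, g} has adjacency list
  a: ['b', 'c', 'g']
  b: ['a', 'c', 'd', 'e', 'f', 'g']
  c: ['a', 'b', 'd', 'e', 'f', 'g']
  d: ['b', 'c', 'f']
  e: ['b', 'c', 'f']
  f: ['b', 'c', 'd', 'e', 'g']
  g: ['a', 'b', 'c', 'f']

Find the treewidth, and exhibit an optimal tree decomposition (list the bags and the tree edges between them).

Treewidth 3.
One such decomposition:
Bags: B1 = {b, c, d, f}  B2 = {b, c, f, g}  B3 = {a, b, c, g}  B4 = {b, c, e, f}
Tree: B1–B2, B2–B3, B1–B4

Each bag holds 4 vertices, so the decomposition has width 3, which upper-bounds the treewidth. On the other hand G contains the 4-clique {a, b, c, g}. A clique must lie in a single bag of any decomposition, so no decomposition can have width below 3. Therefore the treewidth is 3.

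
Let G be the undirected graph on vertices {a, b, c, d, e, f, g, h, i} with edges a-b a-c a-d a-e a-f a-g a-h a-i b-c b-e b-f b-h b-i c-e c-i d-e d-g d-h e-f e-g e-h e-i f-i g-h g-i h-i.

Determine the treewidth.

A width-4 tree decomposition is:
Bags: B1 = {a, b, e, h, i}  B2 = {a, e, g, h, i}  B3 = {a, b, c, e, i}  B4 = {a, d, e, g, h}  B5 = {a, b, e, f, i}
Tree: B1–B2, B1–B3, B2–B4, B3–B5
The largest bag has 5 vertices, giving width 4; this decomposition certifies tw(G) ≤ 4. Conversely, {a, d, e, g, h} is a clique of size 5, and the vertices of any clique must share a bag in every tree decomposition; so some bag has ≥ 5 vertices and tw(G) ≥ 4. Hence tw(G) = 4 exactly.

4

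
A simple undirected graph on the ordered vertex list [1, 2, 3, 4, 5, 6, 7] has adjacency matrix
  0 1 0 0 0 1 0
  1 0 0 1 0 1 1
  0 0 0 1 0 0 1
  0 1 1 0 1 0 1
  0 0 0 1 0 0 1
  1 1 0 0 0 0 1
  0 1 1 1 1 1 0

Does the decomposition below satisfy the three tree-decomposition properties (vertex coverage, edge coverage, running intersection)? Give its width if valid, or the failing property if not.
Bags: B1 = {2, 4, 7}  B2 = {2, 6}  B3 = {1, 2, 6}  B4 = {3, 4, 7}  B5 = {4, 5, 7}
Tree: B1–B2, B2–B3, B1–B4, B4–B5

No — edge (7,6) lies in no bag.

A tree decomposition must satisfy three properties: every vertex lies in some bag; for every edge, both endpoints lie together in some bag; and for every vertex, the bags containing it form a connected subtree. Here edge (7,6) lies in no bag, so the decomposition is invalid.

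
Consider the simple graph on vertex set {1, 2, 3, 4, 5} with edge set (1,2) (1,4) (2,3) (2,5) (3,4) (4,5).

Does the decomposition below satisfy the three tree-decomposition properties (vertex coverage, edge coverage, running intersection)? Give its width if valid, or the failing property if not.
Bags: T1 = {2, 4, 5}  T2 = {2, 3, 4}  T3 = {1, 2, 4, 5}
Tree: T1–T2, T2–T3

No — bags containing vertex 5 are not connected in the tree.

A tree decomposition must satisfy three properties: every vertex lies in some bag; for every edge, both endpoints lie together in some bag; and for every vertex, the bags containing it form a connected subtree. Here bags containing vertex 5 are not connected in the tree, so the decomposition is invalid.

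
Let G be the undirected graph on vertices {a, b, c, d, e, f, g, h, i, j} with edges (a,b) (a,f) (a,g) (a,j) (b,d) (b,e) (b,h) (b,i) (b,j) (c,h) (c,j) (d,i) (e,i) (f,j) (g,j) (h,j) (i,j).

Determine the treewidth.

2

A width-2 tree decomposition is:
Bags: B1 = {b, i, j}  B2 = {b, h, j}  B3 = {a, b, j}  B4 = {b, d, i}  B5 = {a, f, j}  B6 = {b, e, i}  B7 = {c, h, j}  B8 = {a, g, j}
Tree: B1–B2, B2–B3, B1–B4, B3–B5, B4–B6, B2–B7, B5–B8
Every bag has size at most 3, so the width is 3 − 1 = 2 and tw(G) ≤ 2. For the lower bound, the 3 vertices {b, d, i} are pairwise adjacent, and any tree decomposition puts a clique entirely inside one bag — forcing width ≥ 2. Therefore the treewidth is 2.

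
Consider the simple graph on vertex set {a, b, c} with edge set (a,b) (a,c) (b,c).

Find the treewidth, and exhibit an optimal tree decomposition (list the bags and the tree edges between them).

Treewidth 2.
Bags: B1 = {a, b, c}
Tree: (single bag)

A single bag containing all 3 vertices is trivially a valid decomposition of width 2. Conversely, {a, b, c} is a clique of size 3, and the vertices of any clique must share a bag in every tree decomposition; so some bag has ≥ 3 vertices and tw(G) ≥ 2. Combining the bounds, tw(G) = 2.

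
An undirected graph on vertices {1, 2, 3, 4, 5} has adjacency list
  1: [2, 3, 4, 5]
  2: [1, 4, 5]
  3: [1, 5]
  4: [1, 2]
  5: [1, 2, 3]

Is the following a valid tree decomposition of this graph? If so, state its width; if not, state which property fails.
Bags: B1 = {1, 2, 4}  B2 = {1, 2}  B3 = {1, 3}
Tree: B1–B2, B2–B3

No — vertex 5 appears in no bag.

A tree decomposition must satisfy three properties: every vertex lies in some bag; for every edge, both endpoints lie together in some bag; and for every vertex, the bags containing it form a connected subtree. Here vertex 5 appears in no bag, so the decomposition is invalid.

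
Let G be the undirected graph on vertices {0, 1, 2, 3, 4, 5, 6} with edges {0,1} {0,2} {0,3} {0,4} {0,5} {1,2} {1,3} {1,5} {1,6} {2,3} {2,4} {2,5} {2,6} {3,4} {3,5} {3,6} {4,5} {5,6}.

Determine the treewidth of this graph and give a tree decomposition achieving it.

Treewidth 4.
One optimal decomposition is:
Bags: B1 = {0, 1, 2, 3, 5}  B2 = {1, 2, 3, 5, 6}  B3 = {0, 2, 3, 4, 5}
Tree: B1–B2, B1–B3

Every bag has size at most 5, so the width is 5 − 1 = 4 and tw(G) ≤ 4. On the other hand G contains the 5-clique {0, 1, 2, 3, 5}. A clique must lie in a single bag of any decomposition, so no decomposition can have width below 4. Hence tw(G) = 4 exactly.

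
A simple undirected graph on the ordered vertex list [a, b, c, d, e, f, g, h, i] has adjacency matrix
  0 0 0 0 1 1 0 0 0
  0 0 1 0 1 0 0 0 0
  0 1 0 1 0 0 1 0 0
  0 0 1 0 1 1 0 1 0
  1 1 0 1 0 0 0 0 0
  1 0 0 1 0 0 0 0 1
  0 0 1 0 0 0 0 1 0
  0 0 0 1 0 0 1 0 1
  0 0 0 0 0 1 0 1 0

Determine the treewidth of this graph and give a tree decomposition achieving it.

Treewidth 3.
Bags: B1 = {a, e, f, i}  B2 = {d, e, f, i}  B3 = {d, e, h, i}  B4 = {b, d, e, h}  B5 = {b, c, d, h}  B6 = {b, c, g, h}
Tree: B1–B2, B2–B3, B3–B4, B4–B5, B5–B6

Each bag holds 4 vertices, so the decomposition has width 3, which upper-bounds the treewidth. For the lower bound: the 4 vertex sets {a,f,i}, {e}, {d}, {b,c,g,h} are disjoint, each induces a connected subgraph, and every pair is joined by at least one edge of G. Contracting each set to a single vertex therefore yields K_{4} as a minor, and since treewidth is minor-monotone, tw(G) ≥ tw(K_{4}) = 3. The upper and lower bounds meet at 3, so that is the treewidth.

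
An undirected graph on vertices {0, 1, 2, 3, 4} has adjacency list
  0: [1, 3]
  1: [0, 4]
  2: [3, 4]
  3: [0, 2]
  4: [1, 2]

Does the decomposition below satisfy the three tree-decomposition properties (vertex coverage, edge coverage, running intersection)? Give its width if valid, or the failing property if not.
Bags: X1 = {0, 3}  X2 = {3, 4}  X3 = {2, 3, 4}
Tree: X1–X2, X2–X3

A tree decomposition must satisfy three properties: every vertex lies in some bag; for every edge, both endpoints lie together in some bag; and for every vertex, the bags containing it form a connected subtree. Here vertex 1 appears in no bag, so the decomposition is invalid.

No — vertex 1 appears in no bag.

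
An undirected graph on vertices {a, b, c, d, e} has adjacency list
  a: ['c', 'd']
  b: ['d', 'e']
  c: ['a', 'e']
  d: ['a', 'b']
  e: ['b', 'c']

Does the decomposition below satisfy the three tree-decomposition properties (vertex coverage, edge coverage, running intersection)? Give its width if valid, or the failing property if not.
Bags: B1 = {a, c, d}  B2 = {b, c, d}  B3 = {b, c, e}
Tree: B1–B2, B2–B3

Yes; width 2.

Every vertex of G appears in some bag (union = {a, b, c, d, e}); every edge is covered by a bag; and for each vertex v the set of bags containing v is connected in the bag tree. The decomposition is therefore valid. The largest bag has 3 vertices, so the width is 2.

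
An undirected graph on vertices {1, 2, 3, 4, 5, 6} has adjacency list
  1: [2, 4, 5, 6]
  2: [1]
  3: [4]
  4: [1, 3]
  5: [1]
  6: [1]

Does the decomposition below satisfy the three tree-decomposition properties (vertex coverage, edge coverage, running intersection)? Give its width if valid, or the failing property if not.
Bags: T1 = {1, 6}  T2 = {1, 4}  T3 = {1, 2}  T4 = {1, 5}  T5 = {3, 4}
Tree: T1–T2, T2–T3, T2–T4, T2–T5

Yes; width 1.

Vertex coverage: the bags together contain {1, 2, 3, 4, 5, 6}, the full vertex set. Edge coverage: each edge of G has both endpoints in at least one bag. Running intersection: for every vertex, the bags containing it form a connected subtree. All three properties hold, so this is a valid tree decomposition of width max|bag| − 1 = 1, and hence tw(G) ≤ 1.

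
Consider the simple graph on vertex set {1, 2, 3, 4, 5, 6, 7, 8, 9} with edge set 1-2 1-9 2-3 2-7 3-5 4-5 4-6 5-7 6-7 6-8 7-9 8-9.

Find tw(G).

A width-3 tree decomposition is:
Bags: B1 = {4, 6, 8, 9}  B2 = {4, 6, 7, 9}  B3 = {4, 5, 7, 9}  B4 = {1, 5, 7, 9}  B5 = {1, 2, 5, 7}  B6 = {1, 2, 3, 5}
Tree: B1–B2, B2–B3, B3–B4, B4–B5, B5–B6
Each bag holds 4 vertices, so the decomposition has width 3, which upper-bounds the treewidth. For the lower bound: the 4 vertex sets {4,6,8}, {9}, {7}, {1,2,3,5} are disjoint, each induces a connected subgraph, and every pair is joined by at least one edge of G. Contracting each set to a single vertex therefore yields K_{4} as a minor, and since treewidth is minor-monotone, tw(G) ≥ tw(K_{4}) = 3. The upper and lower bounds meet at 3, so that is the treewidth.

3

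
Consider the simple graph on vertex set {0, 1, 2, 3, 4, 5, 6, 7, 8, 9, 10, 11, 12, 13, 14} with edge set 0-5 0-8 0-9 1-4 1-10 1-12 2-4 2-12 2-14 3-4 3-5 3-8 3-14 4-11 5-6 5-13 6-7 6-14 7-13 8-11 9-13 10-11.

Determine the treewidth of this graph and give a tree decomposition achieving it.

Every bag has size at most 4, so the width is 4 − 1 = 3 and tw(G) ≤ 3. For the lower bound: the 4 vertex sets {1,10,12}, {2}, {4}, {3,8,11,14} are disjoint, each induces a connected subgraph, and every pair is joined by at least one edge of G. Contracting each set to a single vertex therefore yields K_{4} as a minor, and since treewidth is minor-monotone, tw(G) ≥ tw(K_{4}) = 3. Hence tw(G) = 3 exactly.

Treewidth 3.
One optimal decomposition is:
Bags: B1 = {1, 2, 10, 12}  B2 = {1, 2, 4, 10}  B3 = {2, 4, 10, 11}  B4 = {2, 4, 11, 14}  B5 = {3, 4, 11, 14}  B6 = {3, 8, 11, 14}  B7 = {3, 6, 8, 14}  B8 = {3, 5, 6, 8}  B9 = {0, 5, 6, 8}  B10 = {0, 5, 6, 7}  B11 = {0, 5, 7, 13}  B12 = {0, 7, 9, 13}
Tree: B1–B2, B2–B3, B3–B4, B4–B5, B5–B6, B6–B7, B7–B8, B8–B9, B9–B10, B10–B11, B11–B12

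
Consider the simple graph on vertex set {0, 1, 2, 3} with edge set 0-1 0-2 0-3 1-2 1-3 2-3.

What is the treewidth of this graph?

3

A width-3 tree decomposition is:
Bags: B1 = {0, 1, 2, 3}
Tree: (single bag)
A single bag containing all 4 vertices is trivially a valid decomposition of width 3. On the other hand G contains the 4-clique {0, 1, 2, 3}. A clique must lie in a single bag of any decomposition, so no decomposition can have width below 3. Hence tw(G) = 3 exactly.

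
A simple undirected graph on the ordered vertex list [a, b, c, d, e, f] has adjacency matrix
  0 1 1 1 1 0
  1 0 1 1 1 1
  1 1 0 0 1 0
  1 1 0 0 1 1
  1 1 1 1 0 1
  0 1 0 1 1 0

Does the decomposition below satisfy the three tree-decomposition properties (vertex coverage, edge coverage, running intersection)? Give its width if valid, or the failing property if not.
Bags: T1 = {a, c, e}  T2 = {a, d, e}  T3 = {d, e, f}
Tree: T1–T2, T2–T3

No — vertex b appears in no bag.

A tree decomposition must satisfy three properties: every vertex lies in some bag; for every edge, both endpoints lie together in some bag; and for every vertex, the bags containing it form a connected subtree. Here vertex b appears in no bag, so the decomposition is invalid.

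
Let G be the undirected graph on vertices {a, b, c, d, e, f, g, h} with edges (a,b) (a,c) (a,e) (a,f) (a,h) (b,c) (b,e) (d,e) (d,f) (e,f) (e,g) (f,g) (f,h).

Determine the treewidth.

2

A width-2 tree decomposition is:
Bags: B1 = {a, e, f}  B2 = {a, f, h}  B3 = {a, b, e}  B4 = {a, b, c}  B5 = {d, e, f}  B6 = {e, f, g}
Tree: B1–B2, B1–B3, B3–B4, B1–B5, B1–B6
The largest bag has 3 vertices, giving width 2; this decomposition certifies tw(G) ≤ 2. Conversely, {a, b, c} is a clique of size 3, and the vertices of any clique must share a bag in every tree decomposition; so some bag has ≥ 3 vertices and tw(G) ≥ 2. The upper and lower bounds meet at 2, so that is the treewidth.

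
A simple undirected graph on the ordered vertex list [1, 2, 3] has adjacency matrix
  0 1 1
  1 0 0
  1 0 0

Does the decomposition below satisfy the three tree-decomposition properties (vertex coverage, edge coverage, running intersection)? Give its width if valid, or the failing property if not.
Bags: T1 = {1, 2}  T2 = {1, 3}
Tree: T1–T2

Every vertex of G appears in some bag (union = {1, 2, 3}); every edge is covered by a bag; and for each vertex v the set of bags containing v is connected in the bag tree. The decomposition is therefore valid. The largest bag has 2 vertices, so the width is 1.

Yes; width 1.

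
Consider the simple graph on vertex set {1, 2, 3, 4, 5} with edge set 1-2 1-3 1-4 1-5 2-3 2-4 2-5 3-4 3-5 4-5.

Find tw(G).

4

A width-4 tree decomposition is:
Bags: B1 = {1, 2, 3, 4, 5}
Tree: (single bag)
A single bag containing all 5 vertices is trivially a valid decomposition of width 4. Conversely, {1, 2, 3, 4, 5} is a clique of size 5, and the vertices of any clique must share a bag in every tree decomposition; so some bag has ≥ 5 vertices and tw(G) ≥ 4. Combining the bounds, tw(G) = 4.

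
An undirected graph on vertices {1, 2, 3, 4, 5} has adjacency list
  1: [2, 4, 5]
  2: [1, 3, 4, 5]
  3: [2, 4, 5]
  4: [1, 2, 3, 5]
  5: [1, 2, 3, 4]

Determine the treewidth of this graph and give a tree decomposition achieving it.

Treewidth 3.
Bags: B1 = {2, 3, 4, 5}  B2 = {1, 2, 4, 5}
Tree: B1–B2

Each bag holds 4 vertices, so the decomposition has width 3, which upper-bounds the treewidth. On the other hand G contains the 4-clique {1, 2, 4, 5}. A clique must lie in a single bag of any decomposition, so no decomposition can have width below 3. Combining the bounds, tw(G) = 3.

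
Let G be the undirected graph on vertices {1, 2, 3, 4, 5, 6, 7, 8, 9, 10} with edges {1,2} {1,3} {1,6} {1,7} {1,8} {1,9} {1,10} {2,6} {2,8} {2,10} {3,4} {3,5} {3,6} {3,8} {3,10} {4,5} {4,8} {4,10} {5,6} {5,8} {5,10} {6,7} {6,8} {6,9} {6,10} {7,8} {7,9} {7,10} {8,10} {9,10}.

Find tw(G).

A width-4 tree decomposition is:
Bags: B1 = {1, 2, 6, 8, 10}  B2 = {1, 3, 6, 8, 10}  B3 = {3, 5, 6, 8, 10}  B4 = {1, 6, 7, 8, 10}  B5 = {1, 6, 7, 9, 10}  B6 = {3, 4, 5, 8, 10}
Tree: B1–B2, B2–B3, B2–B4, B4–B5, B3–B6
Each bag holds 5 vertices, so the decomposition has width 4, which upper-bounds the treewidth. On the other hand G contains the 5-clique {3, 4, 5, 8, 10}. A clique must lie in a single bag of any decomposition, so no decomposition can have width below 4. Hence tw(G) = 4 exactly.

4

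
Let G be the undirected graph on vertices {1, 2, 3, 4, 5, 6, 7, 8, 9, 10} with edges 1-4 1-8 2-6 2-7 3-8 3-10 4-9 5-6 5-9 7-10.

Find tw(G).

2

A width-2 tree decomposition is:
Bags: B1 = {2, 5, 6}  B2 = {2, 5, 7}  B3 = {5, 7, 10}  B4 = {3, 5, 10}  B5 = {3, 5, 8}  B6 = {1, 5, 8}  B7 = {1, 4, 5}  B8 = {4, 5, 9}
Tree: B1–B2, B2–B3, B3–B4, B4–B5, B5–B6, B6–B7, B7–B8
The largest bag has 3 vertices, giving width 2; this decomposition certifies tw(G) ≤ 2. For the lower bound, G contains the cycle 5–6–2–7–10–3–8–1–4–9–5, so G is not a forest; only forests have treewidth ≤ 1, hence tw(G) ≥ 2. Therefore the treewidth is 2.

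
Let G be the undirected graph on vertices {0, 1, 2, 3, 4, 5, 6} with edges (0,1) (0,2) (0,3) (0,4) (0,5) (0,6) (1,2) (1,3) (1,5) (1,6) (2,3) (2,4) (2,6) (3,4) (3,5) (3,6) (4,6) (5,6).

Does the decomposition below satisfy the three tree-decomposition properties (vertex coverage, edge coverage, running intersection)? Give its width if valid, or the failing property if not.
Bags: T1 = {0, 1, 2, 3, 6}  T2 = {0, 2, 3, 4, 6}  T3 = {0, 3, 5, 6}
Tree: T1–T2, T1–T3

A tree decomposition must satisfy three properties: every vertex lies in some bag; for every edge, both endpoints lie together in some bag; and for every vertex, the bags containing it form a connected subtree. Here edge (1,5) lies in no bag, so the decomposition is invalid.

No — edge (1,5) lies in no bag.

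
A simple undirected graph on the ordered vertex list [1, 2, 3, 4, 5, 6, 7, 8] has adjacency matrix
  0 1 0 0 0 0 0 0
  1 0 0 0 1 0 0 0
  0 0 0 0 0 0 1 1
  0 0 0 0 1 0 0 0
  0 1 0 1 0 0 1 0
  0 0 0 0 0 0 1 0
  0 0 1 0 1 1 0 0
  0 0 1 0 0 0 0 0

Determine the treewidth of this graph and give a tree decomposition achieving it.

Treewidth 1.
One optimal decomposition is:
Bags: B1 = {4, 5}  B2 = {5, 7}  B3 = {2, 5}  B4 = {3, 7}  B5 = {3, 8}  B6 = {6, 7}  B7 = {1, 2}
Tree: B1–B2, B1–B3, B2–B4, B4–B5, B2–B6, B3–B7

The largest bag has 2 vertices, giving width 1; this decomposition certifies tw(G) ≤ 1. G has an edge, so its treewidth is at least 1. The upper and lower bounds meet at 1, so that is the treewidth.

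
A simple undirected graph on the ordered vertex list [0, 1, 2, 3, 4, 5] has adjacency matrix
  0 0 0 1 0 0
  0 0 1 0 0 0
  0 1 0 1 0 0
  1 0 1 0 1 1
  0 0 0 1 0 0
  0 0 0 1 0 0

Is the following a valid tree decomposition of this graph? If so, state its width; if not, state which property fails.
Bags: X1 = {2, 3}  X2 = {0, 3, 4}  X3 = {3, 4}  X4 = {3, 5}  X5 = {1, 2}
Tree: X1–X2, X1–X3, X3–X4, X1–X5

A tree decomposition must satisfy three properties: every vertex lies in some bag; for every edge, both endpoints lie together in some bag; and for every vertex, the bags containing it form a connected subtree. Here bags containing vertex 4 are not connected in the tree, so the decomposition is invalid.

No — bags containing vertex 4 are not connected in the tree.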